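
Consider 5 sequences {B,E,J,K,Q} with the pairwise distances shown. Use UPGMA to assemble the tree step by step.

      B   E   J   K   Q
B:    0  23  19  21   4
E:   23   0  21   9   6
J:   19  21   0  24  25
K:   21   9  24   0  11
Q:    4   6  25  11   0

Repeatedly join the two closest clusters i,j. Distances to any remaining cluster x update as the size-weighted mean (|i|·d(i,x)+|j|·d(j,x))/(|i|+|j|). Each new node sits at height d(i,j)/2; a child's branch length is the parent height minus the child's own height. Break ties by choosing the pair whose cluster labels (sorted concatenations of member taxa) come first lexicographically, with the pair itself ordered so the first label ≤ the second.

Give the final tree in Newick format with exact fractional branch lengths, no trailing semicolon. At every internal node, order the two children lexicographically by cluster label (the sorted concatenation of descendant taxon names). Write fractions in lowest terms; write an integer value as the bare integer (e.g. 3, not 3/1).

(((B:2,Q:2):45/8,(E:9/2,K:9/2):25/8):7/2,J:89/8)

1. join B+Q (d=4) ⇒ BQ; edges |B|=2, |Q|=2
  updated: d(BQ,E)=29/2, d(BQ,J)=22, d(BQ,K)=16
2. join E+K (d=9) ⇒ EK; edges |E|=9/2, |K|=9/2
  updated: d(BQ,EK)=61/4, d(EK,J)=45/2
3. join BQ+EK (d=61/4) ⇒ BEKQ; edges |BQ|=45/8, |EK|=25/8
  updated: d(BEKQ,J)=89/4
4. join BEKQ+J (d=89/4) ⇒ BEJKQ; edges |BEKQ|=7/2, |J|=89/8
final tree: (((B:2,Q:2):45/8,(E:9/2,K:9/2):25/8):7/2,J:89/8)
total length: 291/8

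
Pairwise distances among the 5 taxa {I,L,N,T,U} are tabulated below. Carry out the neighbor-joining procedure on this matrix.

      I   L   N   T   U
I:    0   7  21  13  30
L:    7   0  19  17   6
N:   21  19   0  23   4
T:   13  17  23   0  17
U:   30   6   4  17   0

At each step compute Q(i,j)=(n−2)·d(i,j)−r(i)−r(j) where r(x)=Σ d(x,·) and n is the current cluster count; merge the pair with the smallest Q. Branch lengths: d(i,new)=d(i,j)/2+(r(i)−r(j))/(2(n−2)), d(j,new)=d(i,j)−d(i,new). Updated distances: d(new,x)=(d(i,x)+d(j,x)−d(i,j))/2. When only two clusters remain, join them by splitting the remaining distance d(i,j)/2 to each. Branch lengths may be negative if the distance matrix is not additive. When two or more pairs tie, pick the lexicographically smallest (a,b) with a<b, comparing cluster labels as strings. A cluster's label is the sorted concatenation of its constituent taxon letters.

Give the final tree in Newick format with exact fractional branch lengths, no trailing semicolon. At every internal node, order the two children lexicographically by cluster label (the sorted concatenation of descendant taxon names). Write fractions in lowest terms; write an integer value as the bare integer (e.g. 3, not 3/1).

(((I:43/8,T:61/8):37/8,L:7/8):77/16,(N:11/3,U:1/3):77/16)

step 1: merge (N,U) at d=4, Q=-112; branch lengths N→11/3, U→1/3; new cluster NU
  updated: d(I,NU)=47/2, d(L,NU)=21/2, d(NU,T)=18
step 2: merge (I,T) at d=13, Q=-131/2; branch lengths I→43/8, T→61/8; new cluster IT
  updated: d(IT,L)=11/2, d(IT,NU)=57/4
step 3: merge (IT,L) at d=11/2, Q=-121/4; branch lengths IT→37/8, L→7/8; new cluster ILT
  updated: d(ILT,NU)=77/8
step 4: merge (ILT,NU) at d=77/8; branch lengths ILT→77/16, NU→77/16; new cluster ILNTU
final tree: (((I:43/8,T:61/8):37/8,L:7/8):77/16,(N:11/3,U:1/3):77/16)
total length: 257/8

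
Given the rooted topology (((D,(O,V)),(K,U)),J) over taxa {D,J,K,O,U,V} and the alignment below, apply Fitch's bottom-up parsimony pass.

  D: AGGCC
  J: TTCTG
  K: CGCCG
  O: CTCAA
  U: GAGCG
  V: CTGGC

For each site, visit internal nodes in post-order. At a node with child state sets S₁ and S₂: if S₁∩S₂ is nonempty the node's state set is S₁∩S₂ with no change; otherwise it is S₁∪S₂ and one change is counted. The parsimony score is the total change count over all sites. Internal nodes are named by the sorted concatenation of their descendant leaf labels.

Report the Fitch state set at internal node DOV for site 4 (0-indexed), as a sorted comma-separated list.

C

OV@0: {C} ∩ {C} = {C} (intersection, +0)
DOV@0: {A} ∪ {C} = {A,C} (union, +1)
KU@0: {C} ∪ {G} = {C,G} (union, +1)
DKOUV@0: {A,C} ∩ {C,G} = {C} (intersection, +0)
DJKOUV@0: {C} ∪ {T} = {C,T} (union, +1)
OV@1: {T} ∩ {T} = {T} (intersection, +0)
DOV@1: {G} ∪ {T} = {G,T} (union, +1)
KU@1: {G} ∪ {A} = {A,G} (union, +1)
DKOUV@1: {G,T} ∩ {A,G} = {G} (intersection, +0)
DJKOUV@1: {G} ∪ {T} = {G,T} (union, +1)
OV@2: {C} ∪ {G} = {C,G} (union, +1)
DOV@2: {G} ∩ {C,G} = {G} (intersection, +0)
KU@2: {C} ∪ {G} = {C,G} (union, +1)
DKOUV@2: {G} ∩ {C,G} = {G} (intersection, +0)
DJKOUV@2: {G} ∪ {C} = {C,G} (union, +1)
OV@3: {A} ∪ {G} = {A,G} (union, +1)
DOV@3: {C} ∪ {A,G} = {A,C,G} (union, +1)
KU@3: {C} ∩ {C} = {C} (intersection, +0)
DKOUV@3: {A,C,G} ∩ {C} = {C} (intersection, +0)
DJKOUV@3: {C} ∪ {T} = {C,T} (union, +1)
OV@4: {A} ∪ {C} = {A,C} (union, +1)
DOV@4: {C} ∩ {A,C} = {C} (intersection, +0)
KU@4: {G} ∩ {G} = {G} (intersection, +0)
DKOUV@4: {C} ∪ {G} = {C,G} (union, +1)
DJKOUV@4: {C,G} ∩ {G} = {G} (intersection, +0)
per-site changes: [3, 3, 3, 3, 2]; total = 14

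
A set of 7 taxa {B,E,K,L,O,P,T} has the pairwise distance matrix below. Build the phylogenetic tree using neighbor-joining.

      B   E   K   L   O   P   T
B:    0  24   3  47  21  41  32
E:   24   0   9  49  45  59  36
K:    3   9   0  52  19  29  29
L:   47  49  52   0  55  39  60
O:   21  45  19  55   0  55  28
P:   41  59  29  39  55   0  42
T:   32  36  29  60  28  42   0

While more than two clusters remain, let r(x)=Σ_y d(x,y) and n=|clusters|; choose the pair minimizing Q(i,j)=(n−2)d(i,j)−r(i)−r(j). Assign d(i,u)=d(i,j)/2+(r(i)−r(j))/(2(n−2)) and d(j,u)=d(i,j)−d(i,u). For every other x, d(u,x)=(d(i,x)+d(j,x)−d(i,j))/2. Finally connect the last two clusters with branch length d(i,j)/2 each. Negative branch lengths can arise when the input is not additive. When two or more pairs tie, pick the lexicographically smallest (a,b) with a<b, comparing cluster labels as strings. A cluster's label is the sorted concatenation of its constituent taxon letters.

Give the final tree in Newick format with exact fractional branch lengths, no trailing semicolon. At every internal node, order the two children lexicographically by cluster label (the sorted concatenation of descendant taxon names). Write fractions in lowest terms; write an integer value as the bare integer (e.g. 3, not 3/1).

(((B:9/2,(E:207/16,K:-63/16):9/2):17/4,(L:116/5,P:79/5):121/8):35/16,(O:51/4,T:61/4):35/16)

step 1: merge (L,P) at d=39, Q=-372; branch lengths L→116/5, P→79/5; new cluster LP
  updated: d(B,LP)=49/2, d(E,LP)=69/2, d(K,LP)=21, d(LP,O)=71/2, d(LP,T)=63/2
step 2: merge (E,K) at d=9, Q=-387/2; branch lengths E→207/16, K→-63/16; new cluster EK
  updated: d(B,EK)=9, d(EK,LP)=93/4, d(EK,O)=55/2, d(EK,T)=28
step 3: merge (O,T) at d=28, Q=-295/2; branch lengths O→51/4, T→61/4; new cluster OT
  updated: d(B,OT)=25/2, d(EK,OT)=55/4, d(LP,OT)=39/2
step 4: merge (B,EK) at d=9, Q=-74; branch lengths B→9/2, EK→9/2; new cluster BEK
  updated: d(BEK,LP)=155/8, d(BEK,OT)=69/8
step 5: merge (BEK,LP) at d=155/8, Q=-95/2; branch lengths BEK→17/4, LP→121/8; new cluster BEKLP
  updated: d(BEKLP,OT)=35/8
step 6: merge (BEKLP,OT) at d=35/8; branch lengths BEKLP→35/16, OT→35/16; new cluster BEKLOPT
final tree: (((B:9/2,(E:207/16,K:-63/16):9/2):17/4,(L:116/5,P:79/5):121/8):35/16,(O:51/4,T:61/4):35/16)
total length: 435/4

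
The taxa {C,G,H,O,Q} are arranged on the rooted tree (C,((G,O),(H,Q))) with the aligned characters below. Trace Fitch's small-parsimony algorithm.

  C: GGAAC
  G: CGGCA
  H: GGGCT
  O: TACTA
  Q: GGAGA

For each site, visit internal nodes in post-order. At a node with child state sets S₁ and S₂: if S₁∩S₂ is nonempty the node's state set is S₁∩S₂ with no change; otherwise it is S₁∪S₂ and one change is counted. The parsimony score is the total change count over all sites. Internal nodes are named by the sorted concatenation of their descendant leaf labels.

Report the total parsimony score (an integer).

site 0, node GO: G={C} ∪ O={T} → {C,T} (+1)
site 0, node HQ: H={G} ∩ Q={G} → {G} (+0)
site 0, node GHOQ: GO={C,T} ∪ HQ={G} → {C,G,T} (+1)
site 0, node CGHOQ: C={G} ∩ GHOQ={C,G,T} → {G} (+0)
site 1, node GO: G={G} ∪ O={A} → {A,G} (+1)
site 1, node HQ: H={G} ∩ Q={G} → {G} (+0)
site 1, node GHOQ: GO={A,G} ∩ HQ={G} → {G} (+0)
site 1, node CGHOQ: C={G} ∩ GHOQ={G} → {G} (+0)
site 2, node GO: G={G} ∪ O={C} → {C,G} (+1)
site 2, node HQ: H={G} ∪ Q={A} → {A,G} (+1)
site 2, node GHOQ: GO={C,G} ∩ HQ={A,G} → {G} (+0)
site 2, node CGHOQ: C={A} ∪ GHOQ={G} → {A,G} (+1)
site 3, node GO: G={C} ∪ O={T} → {C,T} (+1)
site 3, node HQ: H={C} ∪ Q={G} → {C,G} (+1)
site 3, node GHOQ: GO={C,T} ∩ HQ={C,G} → {C} (+0)
site 3, node CGHOQ: C={A} ∪ GHOQ={C} → {A,C} (+1)
site 4, node GO: G={A} ∩ O={A} → {A} (+0)
site 4, node HQ: H={T} ∪ Q={A} → {A,T} (+1)
site 4, node GHOQ: GO={A} ∩ HQ={A,T} → {A} (+0)
site 4, node CGHOQ: C={C} ∪ GHOQ={A} → {A,C} (+1)
per-site changes: [2, 1, 3, 3, 2]; total = 11

11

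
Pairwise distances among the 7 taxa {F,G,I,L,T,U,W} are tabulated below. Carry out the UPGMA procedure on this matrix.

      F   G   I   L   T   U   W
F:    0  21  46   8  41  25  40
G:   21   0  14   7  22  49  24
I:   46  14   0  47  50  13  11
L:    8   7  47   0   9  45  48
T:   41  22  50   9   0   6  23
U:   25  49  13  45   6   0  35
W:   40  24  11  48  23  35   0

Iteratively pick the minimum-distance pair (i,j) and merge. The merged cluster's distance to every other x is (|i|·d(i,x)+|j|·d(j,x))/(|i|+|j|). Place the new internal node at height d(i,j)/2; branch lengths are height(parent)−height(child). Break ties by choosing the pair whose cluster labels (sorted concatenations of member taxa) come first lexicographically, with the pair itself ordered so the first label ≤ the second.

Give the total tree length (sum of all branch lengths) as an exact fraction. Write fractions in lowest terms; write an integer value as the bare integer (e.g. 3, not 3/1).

1. join T+U (d=6) ⇒ TU; edges |T|=3, |U|=3
  updated: d(F,TU)=33, d(G,TU)=71/2, d(I,TU)=63/2, d(L,TU)=27, d(TU,W)=29
2. join G+L (d=7) ⇒ GL; edges |G|=7/2, |L|=7/2
  updated: d(F,GL)=29/2, d(GL,I)=61/2, d(GL,TU)=125/4, d(GL,W)=36
3. join I+W (d=11) ⇒ IW; edges |I|=11/2, |W|=11/2
  updated: d(F,IW)=43, d(GL,IW)=133/4, d(IW,TU)=121/4
4. join F+GL (d=29/2) ⇒ FGL; edges |F|=29/4, |GL|=15/4
  updated: d(FGL,IW)=73/2, d(FGL,TU)=191/6
5. join IW+TU (d=121/4) ⇒ ITUW; edges |IW|=77/8, |TU|=97/8
  updated: d(FGL,ITUW)=205/6
6. join FGL+ITUW (d=205/6) ⇒ FGILTUW; edges |FGL|=59/6, |ITUW|=47/24
final tree: ((F:29/4,(G:7/2,L:7/2):15/4):59/6,((I:11/2,W:11/2):77/8,(T:3,U:3):97/8):47/24)
total length: 1645/24

1645/24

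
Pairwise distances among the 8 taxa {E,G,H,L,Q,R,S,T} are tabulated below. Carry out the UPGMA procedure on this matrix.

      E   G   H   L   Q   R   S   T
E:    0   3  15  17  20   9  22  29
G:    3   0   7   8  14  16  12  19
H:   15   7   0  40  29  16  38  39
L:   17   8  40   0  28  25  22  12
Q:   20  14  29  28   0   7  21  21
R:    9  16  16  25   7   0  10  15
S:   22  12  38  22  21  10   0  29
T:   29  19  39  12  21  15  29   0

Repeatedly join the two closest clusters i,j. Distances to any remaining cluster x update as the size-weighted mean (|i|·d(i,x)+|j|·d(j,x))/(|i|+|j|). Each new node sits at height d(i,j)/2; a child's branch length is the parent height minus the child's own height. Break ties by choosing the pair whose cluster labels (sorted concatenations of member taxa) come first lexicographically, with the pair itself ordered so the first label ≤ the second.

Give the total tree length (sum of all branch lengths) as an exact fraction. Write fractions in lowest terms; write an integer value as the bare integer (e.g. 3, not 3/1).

2101/36

iteration 1: select E,G (d=3); attach at lengths (3/2, 3/2); label the merged cluster EG
  updated: d(EG,H)=11, d(EG,L)=25/2, d(EG,Q)=17, d(EG,R)=25/2, d(EG,S)=17, d(EG,T)=24
iteration 2: select Q,R (d=7); attach at lengths (7/2, 7/2); label the merged cluster QR
  updated: d(EG,QR)=59/4, d(H,QR)=45/2, d(L,QR)=53/2, d(QR,S)=31/2, d(QR,T)=18
iteration 3: select EG,H (d=11); attach at lengths (4, 11/2); label the merged cluster EGH
  updated: d(EGH,L)=65/3, d(EGH,QR)=52/3, d(EGH,S)=24, d(EGH,T)=29
iteration 4: select L,T (d=12); attach at lengths (6, 6); label the merged cluster LT
  updated: d(EGH,LT)=76/3, d(LT,QR)=89/4, d(LT,S)=51/2
iteration 5: select QR,S (d=31/2); attach at lengths (17/4, 31/4); label the merged cluster QRS
  updated: d(EGH,QRS)=176/9, d(LT,QRS)=70/3
iteration 6: select EGH,QRS (d=176/9); attach at lengths (77/18, 73/36); label the merged cluster EGHQRS
  updated: d(EGHQRS,LT)=73/3
iteration 7: select EGHQRS,LT (d=73/3); attach at lengths (43/18, 37/6); label the merged cluster EGHLQRST
final tree: ((((E:3/2,G:3/2):4,H:11/2):77/18,((Q:7/2,R:7/2):17/4,S:31/4):73/36):43/18,(L:6,T:6):37/6)
total length: 2101/36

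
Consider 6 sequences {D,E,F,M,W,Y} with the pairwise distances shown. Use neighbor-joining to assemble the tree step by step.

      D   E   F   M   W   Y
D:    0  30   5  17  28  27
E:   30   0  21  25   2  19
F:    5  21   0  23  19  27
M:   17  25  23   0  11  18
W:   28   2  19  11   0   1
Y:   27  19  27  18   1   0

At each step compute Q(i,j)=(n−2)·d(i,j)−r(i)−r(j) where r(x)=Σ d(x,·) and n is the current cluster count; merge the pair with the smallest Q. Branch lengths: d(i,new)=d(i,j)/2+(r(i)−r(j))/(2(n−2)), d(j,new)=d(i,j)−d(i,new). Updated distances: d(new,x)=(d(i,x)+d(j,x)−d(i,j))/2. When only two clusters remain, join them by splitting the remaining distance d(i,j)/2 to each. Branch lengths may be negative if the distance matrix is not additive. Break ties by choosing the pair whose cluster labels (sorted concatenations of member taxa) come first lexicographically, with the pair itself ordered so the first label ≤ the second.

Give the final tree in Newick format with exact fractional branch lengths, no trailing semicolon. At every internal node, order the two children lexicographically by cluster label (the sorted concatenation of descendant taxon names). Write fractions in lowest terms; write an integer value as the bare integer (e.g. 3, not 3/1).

1. join D+F (d=5, Q=-182) ⇒ DF; edges |D|=4, |F|=1
  updated: d(DF,E)=23, d(DF,M)=35/2, d(DF,W)=21, d(DF,Y)=49/2
2. join DF+M (d=35/2, Q=-105) ⇒ DFM; edges |DF|=67/6, |M|=19/3
  updated: d(DFM,E)=61/4, d(DFM,W)=29/4, d(DFM,Y)=25/2
3. join DFM+Y (d=25/2, Q=-85/2) ⇒ DFMY; edges |DFM|=55/8, |Y|=45/8
  updated: d(DFMY,E)=87/8, d(DFMY,W)=-17/8
4. join DFMY+E (d=87/8, Q=-43/4) ⇒ DEFMY; edges |DFMY|=27/8, |E|=15/2
  updated: d(DEFMY,W)=-11/2
5. join DEFMY+W (d=-11/2) ⇒ DEFMWY; edges |DEFMY|=-11/4, |W|=-11/4
final tree: (((((D:4,F:1):67/6,M:19/3):55/8,Y:45/8):27/8,E:15/2):-11/4,W:-11/4)
total length: 323/8

(((((D:4,F:1):67/6,M:19/3):55/8,Y:45/8):27/8,E:15/2):-11/4,W:-11/4)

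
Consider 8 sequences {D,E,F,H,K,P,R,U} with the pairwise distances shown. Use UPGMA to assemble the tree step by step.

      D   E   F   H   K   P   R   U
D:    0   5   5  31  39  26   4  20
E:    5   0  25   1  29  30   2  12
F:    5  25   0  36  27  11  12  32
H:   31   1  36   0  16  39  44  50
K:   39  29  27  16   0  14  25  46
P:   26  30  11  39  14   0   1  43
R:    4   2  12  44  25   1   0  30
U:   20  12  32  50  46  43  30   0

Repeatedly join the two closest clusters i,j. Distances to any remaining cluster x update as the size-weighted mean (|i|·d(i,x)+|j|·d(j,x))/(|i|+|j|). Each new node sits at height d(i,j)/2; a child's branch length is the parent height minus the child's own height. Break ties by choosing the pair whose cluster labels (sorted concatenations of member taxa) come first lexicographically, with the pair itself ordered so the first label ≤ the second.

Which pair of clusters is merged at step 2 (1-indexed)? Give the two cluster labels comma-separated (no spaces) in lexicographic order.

iteration 1: select E,H (d=1); attach at lengths (1/2, 1/2); label the merged cluster EH
  updated: d(D,EH)=18, d(EH,F)=61/2, d(EH,K)=45/2, d(EH,P)=69/2, d(EH,R)=23, d(EH,U)=31
iteration 2: select P,R (d=1); attach at lengths (1/2, 1/2); label the merged cluster PR
  updated: d(D,PR)=15, d(EH,PR)=115/4, d(F,PR)=23/2, d(K,PR)=39/2, d(PR,U)=73/2
iteration 3: select D,F (d=5); attach at lengths (5/2, 5/2); label the merged cluster DF
  updated: d(DF,EH)=97/4, d(DF,K)=33, d(DF,PR)=53/4, d(DF,U)=26
iteration 4: select DF,PR (d=53/4); attach at lengths (33/8, 49/8); label the merged cluster DFPR
  updated: d(DFPR,EH)=53/2, d(DFPR,K)=105/4, d(DFPR,U)=125/4
iteration 5: select EH,K (d=45/2); attach at lengths (43/4, 45/4); label the merged cluster EHK
  updated: d(DFPR,EHK)=317/12, d(EHK,U)=36
iteration 6: select DFPR,EHK (d=317/12); attach at lengths (79/12, 47/24); label the merged cluster DEFHKPR
  updated: d(DEFHKPR,U)=233/7
iteration 7: select DEFHKPR,U (d=233/7); attach at lengths (577/168, 233/14); label the merged cluster DEFHKPRU
final tree: ((((D:5/2,F:5/2):33/8,(P:1/2,R:1/2):49/8):79/12,((E:1/2,H:1/2):43/4,K:45/4):47/24):577/168,U:233/14)
total length: 5701/84

P,R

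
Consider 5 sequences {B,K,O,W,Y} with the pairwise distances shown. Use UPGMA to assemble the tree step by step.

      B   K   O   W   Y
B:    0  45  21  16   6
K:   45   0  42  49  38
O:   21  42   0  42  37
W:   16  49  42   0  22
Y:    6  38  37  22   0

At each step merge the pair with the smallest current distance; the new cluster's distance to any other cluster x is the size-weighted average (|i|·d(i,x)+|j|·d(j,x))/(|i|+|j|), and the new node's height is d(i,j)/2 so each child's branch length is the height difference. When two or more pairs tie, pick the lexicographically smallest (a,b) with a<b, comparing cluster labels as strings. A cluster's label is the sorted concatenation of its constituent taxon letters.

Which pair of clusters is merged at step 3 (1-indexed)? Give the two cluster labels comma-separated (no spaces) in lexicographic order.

1. join B+Y (d=6) ⇒ BY; edges |B|=3, |Y|=3
  updated: d(BY,K)=83/2, d(BY,O)=29, d(BY,W)=19
2. join BY+W (d=19) ⇒ BWY; edges |BY|=13/2, |W|=19/2
  updated: d(BWY,K)=44, d(BWY,O)=100/3
3. join BWY+O (d=100/3) ⇒ BOWY; edges |BWY|=43/6, |O|=50/3
  updated: d(BOWY,K)=87/2
4. join BOWY+K (d=87/2) ⇒ BKOWY; edges |BOWY|=61/12, |K|=87/4
final tree: ((((B:3,Y:3):13/2,W:19/2):43/6,O:50/3):61/12,K:87/4)
total length: 218/3

BWY,O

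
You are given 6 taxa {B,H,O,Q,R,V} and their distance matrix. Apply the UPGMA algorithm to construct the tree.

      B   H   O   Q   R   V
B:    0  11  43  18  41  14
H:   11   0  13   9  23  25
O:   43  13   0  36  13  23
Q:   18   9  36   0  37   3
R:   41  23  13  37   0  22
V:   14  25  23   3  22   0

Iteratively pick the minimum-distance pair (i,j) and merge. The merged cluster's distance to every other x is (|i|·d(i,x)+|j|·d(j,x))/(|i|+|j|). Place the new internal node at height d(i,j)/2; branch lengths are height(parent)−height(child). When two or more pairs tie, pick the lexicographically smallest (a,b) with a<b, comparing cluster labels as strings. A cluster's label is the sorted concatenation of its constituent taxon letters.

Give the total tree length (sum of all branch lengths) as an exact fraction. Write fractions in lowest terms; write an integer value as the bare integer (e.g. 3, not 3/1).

103/2

1. join Q+V (d=3) ⇒ QV; edges |Q|=3/2, |V|=3/2
  updated: d(B,QV)=16, d(H,QV)=17, d(O,QV)=59/2, d(QV,R)=59/2
2. join B+H (d=11) ⇒ BH; edges |B|=11/2, |H|=11/2
  updated: d(BH,O)=28, d(BH,QV)=33/2, d(BH,R)=32
3. join O+R (d=13) ⇒ OR; edges |O|=13/2, |R|=13/2
  updated: d(BH,OR)=30, d(OR,QV)=59/2
4. join BH+QV (d=33/2) ⇒ BHQV; edges |BH|=11/4, |QV|=27/4
  updated: d(BHQV,OR)=119/4
5. join BHQV+OR (d=119/4) ⇒ BHOQRV; edges |BHQV|=53/8, |OR|=67/8
final tree: (((B:11/2,H:11/2):11/4,(Q:3/2,V:3/2):27/4):53/8,(O:13/2,R:13/2):67/8)
total length: 103/2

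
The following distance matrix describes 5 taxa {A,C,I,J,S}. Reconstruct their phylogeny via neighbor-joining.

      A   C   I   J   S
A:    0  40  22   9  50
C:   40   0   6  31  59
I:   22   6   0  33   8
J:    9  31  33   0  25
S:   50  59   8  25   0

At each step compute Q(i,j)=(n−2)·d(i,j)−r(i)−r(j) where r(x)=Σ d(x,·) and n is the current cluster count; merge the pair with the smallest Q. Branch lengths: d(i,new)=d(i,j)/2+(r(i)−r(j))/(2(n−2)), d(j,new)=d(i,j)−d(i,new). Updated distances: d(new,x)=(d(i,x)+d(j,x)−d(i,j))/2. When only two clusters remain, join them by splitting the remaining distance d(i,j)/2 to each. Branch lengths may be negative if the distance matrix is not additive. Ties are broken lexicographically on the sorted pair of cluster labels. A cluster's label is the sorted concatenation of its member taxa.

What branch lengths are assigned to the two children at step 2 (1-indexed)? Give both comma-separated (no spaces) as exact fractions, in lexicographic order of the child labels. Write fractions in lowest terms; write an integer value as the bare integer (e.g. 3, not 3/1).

53/4,71/4

1. join A+J (d=9, Q=-192) ⇒ AJ; edges |A|=25/3, |J|=2/3
  updated: d(AJ,C)=31, d(AJ,I)=23, d(AJ,S)=33
2. join AJ+C (d=31, Q=-121) ⇒ ACJ; edges |AJ|=53/4, |C|=71/4
  updated: d(ACJ,I)=-1, d(ACJ,S)=61/2
3. join ACJ+I (d=-1, Q=-75/2) ⇒ ACIJ; edges |ACJ|=43/4, |I|=-47/4
  updated: d(ACIJ,S)=79/4
4. join ACIJ+S (d=79/4) ⇒ ACIJS; edges |ACIJ|=79/8, |S|=79/8
final tree: ((((A:25/3,J:2/3):53/4,C:71/4):43/4,I:-47/4):79/8,S:79/8)
total length: 235/4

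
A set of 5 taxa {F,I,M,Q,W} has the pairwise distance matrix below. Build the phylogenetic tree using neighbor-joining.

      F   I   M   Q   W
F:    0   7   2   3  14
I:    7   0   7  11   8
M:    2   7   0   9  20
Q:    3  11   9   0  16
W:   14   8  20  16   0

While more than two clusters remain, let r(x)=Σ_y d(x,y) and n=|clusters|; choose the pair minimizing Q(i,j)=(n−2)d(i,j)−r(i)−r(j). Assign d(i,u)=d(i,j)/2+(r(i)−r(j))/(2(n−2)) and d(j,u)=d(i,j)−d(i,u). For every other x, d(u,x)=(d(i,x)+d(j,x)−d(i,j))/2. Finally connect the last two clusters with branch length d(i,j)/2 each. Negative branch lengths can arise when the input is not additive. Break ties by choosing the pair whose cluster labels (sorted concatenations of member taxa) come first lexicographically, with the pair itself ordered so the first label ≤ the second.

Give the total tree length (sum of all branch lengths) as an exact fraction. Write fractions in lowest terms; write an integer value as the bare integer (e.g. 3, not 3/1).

iteration 1: select I,W (d=8, Q=-67); attach at lengths (-1/6, 49/6); label the merged cluster IW
  updated: d(F,IW)=13/2, d(IW,M)=19/2, d(IW,Q)=19/2
iteration 2: select F,M (d=2, Q=-28); attach at lengths (-5/4, 13/4); label the merged cluster FM
  updated: d(FM,IW)=7, d(FM,Q)=5
iteration 3: select FM,IW (d=7, Q=-43/2); attach at lengths (5/4, 23/4); label the merged cluster FIMW
  updated: d(FIMW,Q)=15/4
iteration 4: select FIMW,Q (d=15/4); attach at lengths (15/8, 15/8); label the merged cluster FIMQW
final tree: (((F:-5/4,M:13/4):5/4,(I:-1/6,W:49/6):23/4):15/8,Q:15/8)
total length: 83/4

83/4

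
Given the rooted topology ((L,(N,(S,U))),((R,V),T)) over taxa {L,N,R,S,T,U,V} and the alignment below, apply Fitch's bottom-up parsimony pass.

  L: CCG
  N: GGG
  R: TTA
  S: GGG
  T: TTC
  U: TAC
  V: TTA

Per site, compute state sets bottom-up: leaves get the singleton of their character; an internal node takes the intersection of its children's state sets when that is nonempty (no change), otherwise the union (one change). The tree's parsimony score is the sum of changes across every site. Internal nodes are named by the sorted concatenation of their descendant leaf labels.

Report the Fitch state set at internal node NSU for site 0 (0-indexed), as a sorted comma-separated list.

[col 0] SU: children S:{G}, U:{T} ∪→ {G,T}; cost 1
[col 0] NSU: children N:{G}, SU:{G,T} ∩→ {G}; cost 0
[col 0] LNSU: children L:{C}, NSU:{G} ∪→ {C,G}; cost 1
[col 0] RV: children R:{T}, V:{T} ∩→ {T}; cost 0
[col 0] RTV: children RV:{T}, T:{T} ∩→ {T}; cost 0
[col 0] LNRSTUV: children LNSU:{C,G}, RTV:{T} ∪→ {C,G,T}; cost 1
[col 1] SU: children S:{G}, U:{A} ∪→ {A,G}; cost 1
[col 1] NSU: children N:{G}, SU:{A,G} ∩→ {G}; cost 0
[col 1] LNSU: children L:{C}, NSU:{G} ∪→ {C,G}; cost 1
[col 1] RV: children R:{T}, V:{T} ∩→ {T}; cost 0
[col 1] RTV: children RV:{T}, T:{T} ∩→ {T}; cost 0
[col 1] LNRSTUV: children LNSU:{C,G}, RTV:{T} ∪→ {C,G,T}; cost 1
[col 2] SU: children S:{G}, U:{C} ∪→ {C,G}; cost 1
[col 2] NSU: children N:{G}, SU:{C,G} ∩→ {G}; cost 0
[col 2] LNSU: children L:{G}, NSU:{G} ∩→ {G}; cost 0
[col 2] RV: children R:{A}, V:{A} ∩→ {A}; cost 0
[col 2] RTV: children RV:{A}, T:{C} ∪→ {A,C}; cost 1
[col 2] LNRSTUV: children LNSU:{G}, RTV:{A,C} ∪→ {A,C,G}; cost 1
per-site changes: [3, 3, 3]; total = 9

G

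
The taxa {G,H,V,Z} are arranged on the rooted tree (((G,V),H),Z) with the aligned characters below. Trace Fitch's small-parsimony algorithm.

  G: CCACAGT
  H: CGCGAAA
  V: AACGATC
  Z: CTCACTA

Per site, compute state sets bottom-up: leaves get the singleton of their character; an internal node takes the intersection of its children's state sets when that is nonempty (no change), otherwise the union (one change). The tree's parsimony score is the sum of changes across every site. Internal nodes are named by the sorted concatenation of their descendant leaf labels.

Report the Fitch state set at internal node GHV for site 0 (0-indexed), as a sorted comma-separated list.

site 0, node GV: G={C} ∪ V={A} → {A,C} (+1)
site 0, node GHV: GV={A,C} ∩ H={C} → {C} (+0)
site 0, node GHVZ: GHV={C} ∩ Z={C} → {C} (+0)
site 1, node GV: G={C} ∪ V={A} → {A,C} (+1)
site 1, node GHV: GV={A,C} ∪ H={G} → {A,C,G} (+1)
site 1, node GHVZ: GHV={A,C,G} ∪ Z={T} → {A,C,G,T} (+1)
site 2, node GV: G={A} ∪ V={C} → {A,C} (+1)
site 2, node GHV: GV={A,C} ∩ H={C} → {C} (+0)
site 2, node GHVZ: GHV={C} ∩ Z={C} → {C} (+0)
site 3, node GV: G={C} ∪ V={G} → {C,G} (+1)
site 3, node GHV: GV={C,G} ∩ H={G} → {G} (+0)
site 3, node GHVZ: GHV={G} ∪ Z={A} → {A,G} (+1)
site 4, node GV: G={A} ∩ V={A} → {A} (+0)
site 4, node GHV: GV={A} ∩ H={A} → {A} (+0)
site 4, node GHVZ: GHV={A} ∪ Z={C} → {A,C} (+1)
site 5, node GV: G={G} ∪ V={T} → {G,T} (+1)
site 5, node GHV: GV={G,T} ∪ H={A} → {A,G,T} (+1)
site 5, node GHVZ: GHV={A,G,T} ∩ Z={T} → {T} (+0)
site 6, node GV: G={T} ∪ V={C} → {C,T} (+1)
site 6, node GHV: GV={C,T} ∪ H={A} → {A,C,T} (+1)
site 6, node GHVZ: GHV={A,C,T} ∩ Z={A} → {A} (+0)
per-site changes: [1, 3, 1, 2, 1, 2, 2]; total = 12

C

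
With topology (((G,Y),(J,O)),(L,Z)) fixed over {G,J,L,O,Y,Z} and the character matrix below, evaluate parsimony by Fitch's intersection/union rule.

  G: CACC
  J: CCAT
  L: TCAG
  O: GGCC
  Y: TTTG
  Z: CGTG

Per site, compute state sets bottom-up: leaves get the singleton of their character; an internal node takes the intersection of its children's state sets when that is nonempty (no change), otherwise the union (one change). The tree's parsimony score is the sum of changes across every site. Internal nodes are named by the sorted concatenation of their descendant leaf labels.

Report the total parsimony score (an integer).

site 0, node GY: G={C} ∪ Y={T} → {C,T} (+1)
site 0, node JO: J={C} ∪ O={G} → {C,G} (+1)
site 0, node GJOY: GY={C,T} ∩ JO={C,G} → {C} (+0)
site 0, node LZ: L={T} ∪ Z={C} → {C,T} (+1)
site 0, node GJLOYZ: GJOY={C} ∩ LZ={C,T} → {C} (+0)
site 1, node GY: G={A} ∪ Y={T} → {A,T} (+1)
site 1, node JO: J={C} ∪ O={G} → {C,G} (+1)
site 1, node GJOY: GY={A,T} ∪ JO={C,G} → {A,C,G,T} (+1)
site 1, node LZ: L={C} ∪ Z={G} → {C,G} (+1)
site 1, node GJLOYZ: GJOY={A,C,G,T} ∩ LZ={C,G} → {C,G} (+0)
site 2, node GY: G={C} ∪ Y={T} → {C,T} (+1)
site 2, node JO: J={A} ∪ O={C} → {A,C} (+1)
site 2, node GJOY: GY={C,T} ∩ JO={A,C} → {C} (+0)
site 2, node LZ: L={A} ∪ Z={T} → {A,T} (+1)
site 2, node GJLOYZ: GJOY={C} ∪ LZ={A,T} → {A,C,T} (+1)
site 3, node GY: G={C} ∪ Y={G} → {C,G} (+1)
site 3, node JO: J={T} ∪ O={C} → {C,T} (+1)
site 3, node GJOY: GY={C,G} ∩ JO={C,T} → {C} (+0)
site 3, node LZ: L={G} ∩ Z={G} → {G} (+0)
site 3, node GJLOYZ: GJOY={C} ∪ LZ={G} → {C,G} (+1)
per-site changes: [3, 4, 4, 3]; total = 14

14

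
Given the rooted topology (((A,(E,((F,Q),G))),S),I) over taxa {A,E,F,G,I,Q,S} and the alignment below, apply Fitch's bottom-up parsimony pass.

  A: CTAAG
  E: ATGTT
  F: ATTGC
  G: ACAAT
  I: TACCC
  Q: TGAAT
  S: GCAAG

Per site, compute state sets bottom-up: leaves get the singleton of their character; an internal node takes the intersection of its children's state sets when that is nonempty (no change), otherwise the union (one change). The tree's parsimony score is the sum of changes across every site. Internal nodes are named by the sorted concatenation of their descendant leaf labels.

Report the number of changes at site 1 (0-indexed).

FQ@0: {A} ∪ {T} = {A,T} (union, +1)
FGQ@0: {A,T} ∩ {A} = {A} (intersection, +0)
EFGQ@0: {A} ∩ {A} = {A} (intersection, +0)
AEFGQ@0: {C} ∪ {A} = {A,C} (union, +1)
AEFGQS@0: {A,C} ∪ {G} = {A,C,G} (union, +1)
AEFGIQS@0: {A,C,G} ∪ {T} = {A,C,G,T} (union, +1)
FQ@1: {T} ∪ {G} = {G,T} (union, +1)
FGQ@1: {G,T} ∪ {C} = {C,G,T} (union, +1)
EFGQ@1: {T} ∩ {C,G,T} = {T} (intersection, +0)
AEFGQ@1: {T} ∩ {T} = {T} (intersection, +0)
AEFGQS@1: {T} ∪ {C} = {C,T} (union, +1)
AEFGIQS@1: {C,T} ∪ {A} = {A,C,T} (union, +1)
FQ@2: {T} ∪ {A} = {A,T} (union, +1)
FGQ@2: {A,T} ∩ {A} = {A} (intersection, +0)
EFGQ@2: {G} ∪ {A} = {A,G} (union, +1)
AEFGQ@2: {A} ∩ {A,G} = {A} (intersection, +0)
AEFGQS@2: {A} ∩ {A} = {A} (intersection, +0)
AEFGIQS@2: {A} ∪ {C} = {A,C} (union, +1)
FQ@3: {G} ∪ {A} = {A,G} (union, +1)
FGQ@3: {A,G} ∩ {A} = {A} (intersection, +0)
EFGQ@3: {T} ∪ {A} = {A,T} (union, +1)
AEFGQ@3: {A} ∩ {A,T} = {A} (intersection, +0)
AEFGQS@3: {A} ∩ {A} = {A} (intersection, +0)
AEFGIQS@3: {A} ∪ {C} = {A,C} (union, +1)
FQ@4: {C} ∪ {T} = {C,T} (union, +1)
FGQ@4: {C,T} ∩ {T} = {T} (intersection, +0)
EFGQ@4: {T} ∩ {T} = {T} (intersection, +0)
AEFGQ@4: {G} ∪ {T} = {G,T} (union, +1)
AEFGQS@4: {G,T} ∩ {G} = {G} (intersection, +0)
AEFGIQS@4: {G} ∪ {C} = {C,G} (union, +1)
per-site changes: [4, 4, 3, 3, 3]; total = 17

4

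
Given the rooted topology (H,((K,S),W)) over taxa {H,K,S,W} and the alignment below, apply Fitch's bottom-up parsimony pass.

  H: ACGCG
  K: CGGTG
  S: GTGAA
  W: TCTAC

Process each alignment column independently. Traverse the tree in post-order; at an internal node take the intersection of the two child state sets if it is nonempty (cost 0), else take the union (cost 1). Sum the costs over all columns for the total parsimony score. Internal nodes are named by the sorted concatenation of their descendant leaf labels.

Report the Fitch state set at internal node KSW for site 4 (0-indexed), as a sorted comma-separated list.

site 0, node KS: K={C} ∪ S={G} → {C,G} (+1)
site 0, node KSW: KS={C,G} ∪ W={T} → {C,G,T} (+1)
site 0, node HKSW: H={A} ∪ KSW={C,G,T} → {A,C,G,T} (+1)
site 1, node KS: K={G} ∪ S={T} → {G,T} (+1)
site 1, node KSW: KS={G,T} ∪ W={C} → {C,G,T} (+1)
site 1, node HKSW: H={C} ∩ KSW={C,G,T} → {C} (+0)
site 2, node KS: K={G} ∩ S={G} → {G} (+0)
site 2, node KSW: KS={G} ∪ W={T} → {G,T} (+1)
site 2, node HKSW: H={G} ∩ KSW={G,T} → {G} (+0)
site 3, node KS: K={T} ∪ S={A} → {A,T} (+1)
site 3, node KSW: KS={A,T} ∩ W={A} → {A} (+0)
site 3, node HKSW: H={C} ∪ KSW={A} → {A,C} (+1)
site 4, node KS: K={G} ∪ S={A} → {A,G} (+1)
site 4, node KSW: KS={A,G} ∪ W={C} → {A,C,G} (+1)
site 4, node HKSW: H={G} ∩ KSW={A,C,G} → {G} (+0)
per-site changes: [3, 2, 1, 2, 2]; total = 10

A,C,G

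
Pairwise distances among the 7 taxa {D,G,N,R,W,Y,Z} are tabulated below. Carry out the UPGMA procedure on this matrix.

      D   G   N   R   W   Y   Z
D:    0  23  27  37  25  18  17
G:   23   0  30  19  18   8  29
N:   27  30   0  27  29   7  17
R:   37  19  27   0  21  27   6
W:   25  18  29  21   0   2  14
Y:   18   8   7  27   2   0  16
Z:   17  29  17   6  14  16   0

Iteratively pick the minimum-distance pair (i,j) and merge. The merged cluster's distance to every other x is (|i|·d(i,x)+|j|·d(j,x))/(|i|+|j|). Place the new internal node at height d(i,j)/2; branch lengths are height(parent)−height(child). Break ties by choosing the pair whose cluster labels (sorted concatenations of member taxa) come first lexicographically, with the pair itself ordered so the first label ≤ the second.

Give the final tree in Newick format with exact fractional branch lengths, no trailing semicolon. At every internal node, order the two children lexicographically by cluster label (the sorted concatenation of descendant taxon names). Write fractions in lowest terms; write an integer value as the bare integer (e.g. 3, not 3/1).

(D:49/4,(((G:13/2,(W:1,Y:1):11/2):4,(R:3,Z:3):15/2):1/2,N:11):5/4)

1. join W+Y (d=2) ⇒ WY; edges |W|=1, |Y|=1
  updated: d(D,WY)=43/2, d(G,WY)=13, d(N,WY)=18, d(R,WY)=24, d(WY,Z)=15
2. join R+Z (d=6) ⇒ RZ; edges |R|=3, |Z|=3
  updated: d(D,RZ)=27, d(G,RZ)=24, d(N,RZ)=22, d(RZ,WY)=39/2
3. join G+WY (d=13) ⇒ GWY; edges |G|=13/2, |WY|=11/2
  updated: d(D,GWY)=22, d(GWY,N)=22, d(GWY,RZ)=21
4. join GWY+RZ (d=21) ⇒ GRWYZ; edges |GWY|=4, |RZ|=15/2
  updated: d(D,GRWYZ)=24, d(GRWYZ,N)=22
5. join GRWYZ+N (d=22) ⇒ GNRWYZ; edges |GRWYZ|=1/2, |N|=11
  updated: d(D,GNRWYZ)=49/2
6. join D+GNRWYZ (d=49/2) ⇒ DGNRWYZ; edges |D|=49/4, |GNRWYZ|=5/4
final tree: (D:49/4,(((G:13/2,(W:1,Y:1):11/2):4,(R:3,Z:3):15/2):1/2,N:11):5/4)
total length: 113/2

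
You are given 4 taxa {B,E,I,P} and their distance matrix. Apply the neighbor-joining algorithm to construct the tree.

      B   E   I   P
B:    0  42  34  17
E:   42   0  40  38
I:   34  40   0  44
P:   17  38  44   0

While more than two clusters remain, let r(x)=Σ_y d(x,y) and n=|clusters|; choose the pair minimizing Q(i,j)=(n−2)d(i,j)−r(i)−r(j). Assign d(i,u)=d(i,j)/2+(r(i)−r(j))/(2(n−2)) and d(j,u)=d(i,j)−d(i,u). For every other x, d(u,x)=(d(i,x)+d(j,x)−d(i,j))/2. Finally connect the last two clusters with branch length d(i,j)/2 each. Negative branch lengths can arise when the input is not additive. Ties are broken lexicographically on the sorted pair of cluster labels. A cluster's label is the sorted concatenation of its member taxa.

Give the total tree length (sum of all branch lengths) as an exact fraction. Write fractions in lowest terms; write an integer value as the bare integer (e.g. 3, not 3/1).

1. join B+P (d=17, Q=-158) ⇒ BP; edges |B|=7, |P|=10
  updated: d(BP,E)=63/2, d(BP,I)=61/2
2. join BP+E (d=63/2, Q=-102) ⇒ BEP; edges |BP|=11, |E|=41/2
  updated: d(BEP,I)=39/2
3. join BEP+I (d=39/2) ⇒ BEIP; edges |BEP|=39/4, |I|=39/4
final tree: (((B:7,P:10):11,E:41/2):39/4,I:39/4)
total length: 68

68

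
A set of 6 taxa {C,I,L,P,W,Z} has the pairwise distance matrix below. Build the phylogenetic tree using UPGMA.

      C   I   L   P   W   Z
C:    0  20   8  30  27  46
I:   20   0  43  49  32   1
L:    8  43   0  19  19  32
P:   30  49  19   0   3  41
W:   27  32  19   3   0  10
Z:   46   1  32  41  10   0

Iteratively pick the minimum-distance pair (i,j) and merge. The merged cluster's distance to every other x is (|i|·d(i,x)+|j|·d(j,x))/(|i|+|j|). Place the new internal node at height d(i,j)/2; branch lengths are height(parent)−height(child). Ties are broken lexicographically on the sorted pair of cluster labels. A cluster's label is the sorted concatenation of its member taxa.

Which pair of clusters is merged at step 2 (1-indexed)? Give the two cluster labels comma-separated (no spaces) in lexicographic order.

P,W

iteration 1: select I,Z (d=1); attach at lengths (1/2, 1/2); label the merged cluster IZ
  updated: d(C,IZ)=33, d(IZ,L)=75/2, d(IZ,P)=45, d(IZ,W)=21
iteration 2: select P,W (d=3); attach at lengths (3/2, 3/2); label the merged cluster PW
  updated: d(C,PW)=57/2, d(IZ,PW)=33, d(L,PW)=19
iteration 3: select C,L (d=8); attach at lengths (4, 4); label the merged cluster CL
  updated: d(CL,IZ)=141/4, d(CL,PW)=95/4
iteration 4: select CL,PW (d=95/4); attach at lengths (63/8, 83/8); label the merged cluster CLPW
  updated: d(CLPW,IZ)=273/8
iteration 5: select CLPW,IZ (d=273/8); attach at lengths (83/16, 265/16); label the merged cluster CILPWZ
final tree: (((C:4,L:4):63/8,(P:3/2,W:3/2):83/8):83/16,(I:1/2,Z:1/2):265/16)
total length: 52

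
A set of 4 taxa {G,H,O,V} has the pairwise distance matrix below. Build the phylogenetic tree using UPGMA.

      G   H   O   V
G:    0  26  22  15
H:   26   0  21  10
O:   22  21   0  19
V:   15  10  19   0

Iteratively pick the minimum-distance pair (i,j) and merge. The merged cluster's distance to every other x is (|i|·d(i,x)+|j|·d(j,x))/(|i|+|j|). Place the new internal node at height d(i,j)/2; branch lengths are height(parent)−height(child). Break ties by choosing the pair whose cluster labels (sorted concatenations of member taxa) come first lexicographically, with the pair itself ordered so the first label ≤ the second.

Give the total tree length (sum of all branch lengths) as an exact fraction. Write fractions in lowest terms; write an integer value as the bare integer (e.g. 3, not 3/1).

36

1. join H+V (d=10) ⇒ HV; edges |H|=5, |V|=5
  updated: d(G,HV)=41/2, d(HV,O)=20
2. join HV+O (d=20) ⇒ HOV; edges |HV|=5, |O|=10
  updated: d(G,HOV)=21
3. join G+HOV (d=21) ⇒ GHOV; edges |G|=21/2, |HOV|=1/2
final tree: (G:21/2,((H:5,V:5):5,O:10):1/2)
total length: 36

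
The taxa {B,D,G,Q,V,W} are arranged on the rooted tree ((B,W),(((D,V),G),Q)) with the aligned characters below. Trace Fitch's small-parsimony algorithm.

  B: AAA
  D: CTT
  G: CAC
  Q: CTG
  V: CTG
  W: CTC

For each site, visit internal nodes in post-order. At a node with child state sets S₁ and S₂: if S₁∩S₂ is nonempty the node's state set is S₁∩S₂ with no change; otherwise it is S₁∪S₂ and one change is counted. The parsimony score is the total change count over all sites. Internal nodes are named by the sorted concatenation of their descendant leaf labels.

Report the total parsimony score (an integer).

site 0, node BW: B={A} ∪ W={C} → {A,C} (+1)
site 0, node DV: D={C} ∩ V={C} → {C} (+0)
site 0, node DGV: DV={C} ∩ G={C} → {C} (+0)
site 0, node DGQV: DGV={C} ∩ Q={C} → {C} (+0)
site 0, node BDGQVW: BW={A,C} ∩ DGQV={C} → {C} (+0)
site 1, node BW: B={A} ∪ W={T} → {A,T} (+1)
site 1, node DV: D={T} ∩ V={T} → {T} (+0)
site 1, node DGV: DV={T} ∪ G={A} → {A,T} (+1)
site 1, node DGQV: DGV={A,T} ∩ Q={T} → {T} (+0)
site 1, node BDGQVW: BW={A,T} ∩ DGQV={T} → {T} (+0)
site 2, node BW: B={A} ∪ W={C} → {A,C} (+1)
site 2, node DV: D={T} ∪ V={G} → {G,T} (+1)
site 2, node DGV: DV={G,T} ∪ G={C} → {C,G,T} (+1)
site 2, node DGQV: DGV={C,G,T} ∩ Q={G} → {G} (+0)
site 2, node BDGQVW: BW={A,C} ∪ DGQV={G} → {A,C,G} (+1)
per-site changes: [1, 2, 4]; total = 7

7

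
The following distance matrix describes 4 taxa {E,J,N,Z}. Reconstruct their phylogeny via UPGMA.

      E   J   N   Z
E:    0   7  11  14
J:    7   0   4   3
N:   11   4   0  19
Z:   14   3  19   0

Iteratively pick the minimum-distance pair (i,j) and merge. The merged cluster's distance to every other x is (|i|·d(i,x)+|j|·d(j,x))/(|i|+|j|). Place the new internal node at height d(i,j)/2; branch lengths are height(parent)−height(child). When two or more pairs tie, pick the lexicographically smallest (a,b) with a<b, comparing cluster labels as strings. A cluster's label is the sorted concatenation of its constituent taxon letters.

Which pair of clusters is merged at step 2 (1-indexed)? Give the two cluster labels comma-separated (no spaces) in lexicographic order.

1. join J+Z (d=3) ⇒ JZ; edges |J|=3/2, |Z|=3/2
  updated: d(E,JZ)=21/2, d(JZ,N)=23/2
2. join E+JZ (d=21/2) ⇒ EJZ; edges |E|=21/4, |JZ|=15/4
  updated: d(EJZ,N)=34/3
3. join EJZ+N (d=34/3) ⇒ EJNZ; edges |EJZ|=5/12, |N|=17/3
final tree: ((E:21/4,(J:3/2,Z:3/2):15/4):5/12,N:17/3)
total length: 217/12

E,JZ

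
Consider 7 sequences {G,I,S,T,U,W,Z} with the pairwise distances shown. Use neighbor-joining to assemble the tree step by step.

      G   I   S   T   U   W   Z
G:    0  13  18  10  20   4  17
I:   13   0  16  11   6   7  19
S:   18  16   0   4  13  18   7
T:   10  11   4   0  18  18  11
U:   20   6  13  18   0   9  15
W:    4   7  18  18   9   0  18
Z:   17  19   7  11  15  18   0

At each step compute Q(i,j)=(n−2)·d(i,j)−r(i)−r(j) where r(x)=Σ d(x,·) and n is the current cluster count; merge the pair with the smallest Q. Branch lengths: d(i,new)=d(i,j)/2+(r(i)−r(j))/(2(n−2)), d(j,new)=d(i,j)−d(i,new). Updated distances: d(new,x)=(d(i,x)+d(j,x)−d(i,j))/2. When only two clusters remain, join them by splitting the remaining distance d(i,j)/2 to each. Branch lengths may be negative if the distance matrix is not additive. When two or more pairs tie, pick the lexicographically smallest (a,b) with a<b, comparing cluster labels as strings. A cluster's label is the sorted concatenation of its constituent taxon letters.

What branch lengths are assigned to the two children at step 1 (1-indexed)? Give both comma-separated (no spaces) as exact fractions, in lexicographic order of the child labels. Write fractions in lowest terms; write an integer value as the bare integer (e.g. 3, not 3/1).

iteration 1: select G,W (d=4, Q=-136); attach at lengths (14/5, 6/5); label the merged cluster GW
  updated: d(GW,I)=8, d(GW,S)=16, d(GW,T)=12, d(GW,U)=25/2, d(GW,Z)=31/2
iteration 2: select I,U (d=6, Q=-201/2); attach at lengths (39/16, 57/16); label the merged cluster IU
  updated: d(GW,IU)=29/4, d(IU,S)=23/2, d(IU,T)=23/2, d(IU,Z)=14
iteration 3: select GW,IU (d=29/4, Q=-293/4); attach at lengths (113/24, 61/24); label the merged cluster GIUW
  updated: d(GIUW,S)=81/8, d(GIUW,T)=65/8, d(GIUW,Z)=89/8
iteration 4: select GIUW,T (d=65/8, Q=-145/4); attach at lengths (45/8, 5/2); label the merged cluster GITUW
  updated: d(GITUW,S)=3, d(GITUW,Z)=7
iteration 5: select GITUW,S (d=3, Q=-17); attach at lengths (3/2, 3/2); label the merged cluster GISTUW
  updated: d(GISTUW,Z)=11/2
iteration 6: select GISTUW,Z (d=11/2); attach at lengths (11/4, 11/4); label the merged cluster GISTUWZ
final tree: (((((G:14/5,W:6/5):113/24,(I:39/16,U:57/16):61/24):45/8,T:5/2):3/2,S:3/2):11/4,Z:11/4)
total length: 271/8

14/5,6/5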